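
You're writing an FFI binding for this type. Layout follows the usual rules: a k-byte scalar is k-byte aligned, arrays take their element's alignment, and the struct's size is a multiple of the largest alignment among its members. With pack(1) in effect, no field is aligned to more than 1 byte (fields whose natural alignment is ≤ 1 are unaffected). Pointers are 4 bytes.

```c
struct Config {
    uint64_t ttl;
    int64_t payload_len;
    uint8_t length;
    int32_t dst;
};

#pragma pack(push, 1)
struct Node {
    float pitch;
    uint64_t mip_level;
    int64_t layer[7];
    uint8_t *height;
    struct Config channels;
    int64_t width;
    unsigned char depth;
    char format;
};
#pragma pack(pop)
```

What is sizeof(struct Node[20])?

2120

Config: @0: ttl [8B, align 8] → 8; @8: payload_len [8B, align 8] → 16; @16: length [1B, align 1] → 17; +3 pad (align 4); @20: dst [4B, align 4] → 24; size 24, align 8
@0: pitch [4B, align 1] → 4
@4: mip_level [8B, align 1] → 12
@12: layer [56B, align 1] → 68
@68: height [4B, align 1] → 72
@72: channels [24B, align 1] → 96
@96: width [8B, align 1] → 104
@104: depth [1B, align 1] → 105
@105: format [1B, align 1] → 106
size 106, align 1
array of 20: 20 × 106 = 2120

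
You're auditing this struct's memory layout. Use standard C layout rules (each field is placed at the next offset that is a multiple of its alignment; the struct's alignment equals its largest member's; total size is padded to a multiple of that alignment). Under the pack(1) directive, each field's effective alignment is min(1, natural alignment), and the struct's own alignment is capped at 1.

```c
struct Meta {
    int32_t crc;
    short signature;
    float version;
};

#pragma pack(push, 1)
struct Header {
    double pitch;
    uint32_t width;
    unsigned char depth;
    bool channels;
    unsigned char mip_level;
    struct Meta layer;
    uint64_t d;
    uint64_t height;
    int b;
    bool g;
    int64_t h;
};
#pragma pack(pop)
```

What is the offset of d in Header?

Meta: crc at 0 (size 4, align 4) → ends 4; signature at 4 (size 2, align 2) → ends 6; pad 2 to align 4 for version; version at 8 (size 4, align 4) → ends 12; total 12 bytes, alignment 4
pitch at 0 (size 8, align 1) → ends 8
width at 8 (size 4, align 1) → ends 12
depth at 12 (size 1, align 1) → ends 13
channels at 13 (size 1, align 1) → ends 14
mip_level at 14 (size 1, align 1) → ends 15
layer at 15 (size 12, align 1) → ends 27
d at 27 (size 8, align 1) → ends 35

27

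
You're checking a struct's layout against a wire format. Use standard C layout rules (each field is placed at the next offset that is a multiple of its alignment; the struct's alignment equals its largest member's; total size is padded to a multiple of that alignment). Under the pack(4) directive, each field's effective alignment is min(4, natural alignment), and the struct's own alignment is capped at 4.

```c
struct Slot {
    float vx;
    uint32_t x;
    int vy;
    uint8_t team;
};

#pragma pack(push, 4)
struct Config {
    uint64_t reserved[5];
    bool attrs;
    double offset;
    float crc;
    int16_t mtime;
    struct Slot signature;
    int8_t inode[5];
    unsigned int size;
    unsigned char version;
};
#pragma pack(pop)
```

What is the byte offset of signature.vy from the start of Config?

68

Slot: vx at 0 (size 4, align 4) → ends 4; x at 4 (size 4, align 4) → ends 8; vy at 8 (size 4, align 4) → ends 12; team at 12 (size 1, align 1) → ends 13; tail pad 3 to reach multiple of 4; total 16 bytes, alignment 4
reserved at 0 (size 40, align 4) → ends 40
attrs at 40 (size 1, align 1) → ends 41
pad 3 to align 4 for offset
offset at 44 (size 8, align 4) → ends 52
crc at 52 (size 4, align 4) → ends 56
mtime at 56 (size 2, align 2) → ends 58
pad 2 to align 4 for signature
signature at 60 (size 16, align 4) → ends 76
within Slot: vy at 8
60 + 8 = 68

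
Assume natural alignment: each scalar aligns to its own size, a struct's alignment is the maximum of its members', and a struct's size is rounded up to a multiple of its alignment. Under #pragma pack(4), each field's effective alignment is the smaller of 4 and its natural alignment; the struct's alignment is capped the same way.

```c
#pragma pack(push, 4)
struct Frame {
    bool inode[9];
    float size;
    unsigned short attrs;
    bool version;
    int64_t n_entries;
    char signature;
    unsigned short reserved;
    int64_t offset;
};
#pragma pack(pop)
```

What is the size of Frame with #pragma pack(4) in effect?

inode at 0 (size 9, align 1) → ends 9
pad 3 to align 4 for size
size at 12 (size 4, align 4) → ends 16
attrs at 16 (size 2, align 2) → ends 18
version at 18 (size 1, align 1) → ends 19
pad 1 to align 4 for n_entries
n_entries at 20 (size 8, align 4) → ends 28
signature at 28 (size 1, align 1) → ends 29
pad 1 to align 2 for reserved
reserved at 30 (size 2, align 2) → ends 32
offset at 32 (size 8, align 4) → ends 40
total 40 bytes, alignment 4

40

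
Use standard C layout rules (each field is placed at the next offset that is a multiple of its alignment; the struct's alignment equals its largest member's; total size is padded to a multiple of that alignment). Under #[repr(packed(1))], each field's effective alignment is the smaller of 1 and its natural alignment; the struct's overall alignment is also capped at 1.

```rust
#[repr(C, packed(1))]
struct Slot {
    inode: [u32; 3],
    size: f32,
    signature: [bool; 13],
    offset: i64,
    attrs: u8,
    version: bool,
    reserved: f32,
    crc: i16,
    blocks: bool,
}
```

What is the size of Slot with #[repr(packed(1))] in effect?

inode at 0 (size 12, align 1) → ends 12
size at 12 (size 4, align 1) → ends 16
signature at 16 (size 13, align 1) → ends 29
offset at 29 (size 8, align 1) → ends 37
attrs at 37 (size 1, align 1) → ends 38
version at 38 (size 1, align 1) → ends 39
reserved at 39 (size 4, align 1) → ends 43
crc at 43 (size 2, align 1) → ends 45
blocks at 45 (size 1, align 1) → ends 46
total 46 bytes, alignment 1

46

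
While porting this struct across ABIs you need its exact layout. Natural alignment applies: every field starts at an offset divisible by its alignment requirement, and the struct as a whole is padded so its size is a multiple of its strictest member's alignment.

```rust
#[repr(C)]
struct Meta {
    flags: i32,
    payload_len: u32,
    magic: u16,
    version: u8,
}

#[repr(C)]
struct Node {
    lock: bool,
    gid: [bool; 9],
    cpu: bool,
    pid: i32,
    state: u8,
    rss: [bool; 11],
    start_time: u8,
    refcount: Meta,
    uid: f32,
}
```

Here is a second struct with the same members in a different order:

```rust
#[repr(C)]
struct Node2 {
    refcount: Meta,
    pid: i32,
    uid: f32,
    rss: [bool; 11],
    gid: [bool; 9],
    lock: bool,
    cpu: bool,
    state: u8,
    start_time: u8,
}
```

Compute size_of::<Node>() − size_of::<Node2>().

4

Meta: 0..4  flags  (4B, 4-aligned); 4..8  payload_len  (4B, 4-aligned); 8..10  magic  (2B, 2-aligned); 10..11  version  (1B, 1-aligned); 11..12  -- tail padding (1B); sizeof = 12, alignof = 4
0..1  lock  (1B, 1-aligned)
1..10  gid  (9B, 1-aligned)
10..11  cpu  (1B, 1-aligned)
11..12  -- padding (1B)
12..16  pid  (4B, 4-aligned)
16..17  state  (1B, 1-aligned)
17..28  rss  (11B, 1-aligned)
28..29  start_time  (1B, 1-aligned)
29..32  -- padding (3B)
32..44  refcount  (12B, 4-aligned)
44..48  uid  (4B, 4-aligned)
sizeof = 48, alignof = 4
— Node2 —
0..12  refcount  (12B, 4-aligned)
12..16  pid  (4B, 4-aligned)
16..20  uid  (4B, 4-aligned)
20..31  rss  (11B, 1-aligned)
31..40  gid  (9B, 1-aligned)
40..41  lock  (1B, 1-aligned)
41..42  cpu  (1B, 1-aligned)
42..43  state  (1B, 1-aligned)
43..44  start_time  (1B, 1-aligned)
sizeof = 44, alignof = 4
48 − 44 = 4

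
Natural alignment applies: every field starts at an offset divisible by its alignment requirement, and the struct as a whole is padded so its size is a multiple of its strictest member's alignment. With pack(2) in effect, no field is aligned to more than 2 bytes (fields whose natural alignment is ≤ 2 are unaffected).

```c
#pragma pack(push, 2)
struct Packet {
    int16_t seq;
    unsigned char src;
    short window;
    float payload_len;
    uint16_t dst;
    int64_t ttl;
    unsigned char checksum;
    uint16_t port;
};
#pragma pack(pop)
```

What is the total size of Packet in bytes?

24

@0: seq [2B, align 2] → 2
@2: src [1B, align 1] → 3
+1 pad (align 2)
@4: window [2B, align 2] → 6
@6: payload_len [4B, align 2] → 10
@10: dst [2B, align 2] → 12
@12: ttl [8B, align 2] → 20
@20: checksum [1B, align 1] → 21
+1 pad (align 2)
@22: port [2B, align 2] → 24
size 24, align 2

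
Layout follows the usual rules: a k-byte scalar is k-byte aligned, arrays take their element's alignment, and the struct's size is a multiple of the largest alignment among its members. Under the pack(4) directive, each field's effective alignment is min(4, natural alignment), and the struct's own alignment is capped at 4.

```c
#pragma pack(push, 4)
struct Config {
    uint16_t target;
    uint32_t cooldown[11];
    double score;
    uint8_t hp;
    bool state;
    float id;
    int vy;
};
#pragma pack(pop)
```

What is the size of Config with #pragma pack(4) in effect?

68

@0: target [2B, align 2] → 2
+2 pad (align 4)
@4: cooldown [44B, align 4] → 48
@48: score [8B, align 4] → 56
@56: hp [1B, align 1] → 57
@57: state [1B, align 1] → 58
+2 pad (align 4)
@60: id [4B, align 4] → 64
@64: vy [4B, align 4] → 68
size 68, align 4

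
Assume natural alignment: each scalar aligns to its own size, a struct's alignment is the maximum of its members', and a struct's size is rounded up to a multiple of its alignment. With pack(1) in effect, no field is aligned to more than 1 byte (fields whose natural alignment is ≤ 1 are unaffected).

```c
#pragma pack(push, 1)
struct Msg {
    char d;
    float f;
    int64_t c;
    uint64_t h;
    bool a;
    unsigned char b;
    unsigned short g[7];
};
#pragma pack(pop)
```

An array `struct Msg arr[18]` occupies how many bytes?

666

@0: d [1B, align 1] → 1
@1: f [4B, align 1] → 5
@5: c [8B, align 1] → 13
@13: h [8B, align 1] → 21
@21: a [1B, align 1] → 22
@22: b [1B, align 1] → 23
@23: g [14B, align 1] → 37
size 37, align 1
array of 18: 18 × 37 = 666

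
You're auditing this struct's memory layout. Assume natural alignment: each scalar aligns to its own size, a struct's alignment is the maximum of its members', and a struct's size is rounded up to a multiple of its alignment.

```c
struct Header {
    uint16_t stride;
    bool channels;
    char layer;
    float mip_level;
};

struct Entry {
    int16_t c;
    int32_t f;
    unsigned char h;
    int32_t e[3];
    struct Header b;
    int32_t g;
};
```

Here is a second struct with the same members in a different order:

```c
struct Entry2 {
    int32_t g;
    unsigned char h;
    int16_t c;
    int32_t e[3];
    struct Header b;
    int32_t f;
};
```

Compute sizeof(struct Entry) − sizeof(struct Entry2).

Header: 0..2  stride  (2B, 2-aligned); 2..3  channels  (1B, 1-aligned); 3..4  layer  (1B, 1-aligned); 4..8  mip_level  (4B, 4-aligned); sizeof = 8, alignof = 4
0..2  c  (2B, 2-aligned)
2..4  -- padding (2B)
4..8  f  (4B, 4-aligned)
8..9  h  (1B, 1-aligned)
9..12  -- padding (3B)
12..24  e  (12B, 4-aligned)
24..32  b  (8B, 4-aligned)
32..36  g  (4B, 4-aligned)
sizeof = 36, alignof = 4
— Entry2 —
0..4  g  (4B, 4-aligned)
4..5  h  (1B, 1-aligned)
5..6  -- padding (1B)
6..8  c  (2B, 2-aligned)
8..20  e  (12B, 4-aligned)
20..28  b  (8B, 4-aligned)
28..32  f  (4B, 4-aligned)
sizeof = 32, alignof = 4
36 − 32 = 4

4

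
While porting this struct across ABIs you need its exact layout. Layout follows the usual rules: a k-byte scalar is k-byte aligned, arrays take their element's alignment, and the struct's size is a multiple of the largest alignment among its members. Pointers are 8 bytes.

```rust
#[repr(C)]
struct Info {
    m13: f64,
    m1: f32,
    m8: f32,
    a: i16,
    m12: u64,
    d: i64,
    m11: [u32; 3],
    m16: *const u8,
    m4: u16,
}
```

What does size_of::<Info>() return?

@0: m13 [8B, align 8] → 8
@8: m1 [4B, align 4] → 12
@12: m8 [4B, align 4] → 16
@16: a [2B, align 2] → 18
+6 pad (align 8)
@24: m12 [8B, align 8] → 32
@32: d [8B, align 8] → 40
@40: m11 [12B, align 4] → 52
+4 pad (align 8)
@56: m16 [8B, align 8] → 64
@64: m4 [2B, align 2] → 66
+6 tail pad (align 8)
size 72, align 8

72 bytes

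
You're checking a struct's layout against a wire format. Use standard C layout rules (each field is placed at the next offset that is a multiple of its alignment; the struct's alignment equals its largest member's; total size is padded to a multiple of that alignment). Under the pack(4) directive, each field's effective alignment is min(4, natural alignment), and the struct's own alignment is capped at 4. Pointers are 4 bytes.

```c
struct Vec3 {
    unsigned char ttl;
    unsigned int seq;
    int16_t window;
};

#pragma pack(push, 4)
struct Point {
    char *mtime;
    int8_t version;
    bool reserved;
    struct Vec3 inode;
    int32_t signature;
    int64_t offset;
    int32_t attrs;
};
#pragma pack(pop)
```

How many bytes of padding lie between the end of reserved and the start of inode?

Vec3: @0: ttl [1B, align 1] → 1; +3 pad (align 4); @4: seq [4B, align 4] → 8; @8: window [2B, align 2] → 10; +2 tail pad (align 4); size 12, align 4
@0: mtime [4B, align 4] → 4
@4: version [1B, align 1] → 5
@5: reserved [1B, align 1] → 6
+2 pad (align 4)
@8: inode [12B, align 4] → 20

2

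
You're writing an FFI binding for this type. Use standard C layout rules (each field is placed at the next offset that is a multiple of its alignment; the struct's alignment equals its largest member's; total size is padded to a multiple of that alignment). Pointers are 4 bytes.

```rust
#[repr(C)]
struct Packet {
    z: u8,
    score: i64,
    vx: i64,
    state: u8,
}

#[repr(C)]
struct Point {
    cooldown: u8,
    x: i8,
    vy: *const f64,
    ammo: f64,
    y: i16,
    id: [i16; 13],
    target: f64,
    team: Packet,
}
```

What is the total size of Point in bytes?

88 bytes

Packet: 0..1  z  (1B, 1-aligned); 1..8  -- padding (7B); 8..16  score  (8B, 8-aligned); 16..24  vx  (8B, 8-aligned); 24..25  state  (1B, 1-aligned); 25..32  -- tail padding (7B); sizeof = 32, alignof = 8
0..1  cooldown  (1B, 1-aligned)
1..2  x  (1B, 1-aligned)
2..4  -- padding (2B)
4..8  vy  (4B, 4-aligned)
8..16  ammo  (8B, 8-aligned)
16..18  y  (2B, 2-aligned)
18..44  id  (26B, 2-aligned)
44..48  -- padding (4B)
48..56  target  (8B, 8-aligned)
56..88  team  (32B, 8-aligned)
sizeof = 88, alignof = 8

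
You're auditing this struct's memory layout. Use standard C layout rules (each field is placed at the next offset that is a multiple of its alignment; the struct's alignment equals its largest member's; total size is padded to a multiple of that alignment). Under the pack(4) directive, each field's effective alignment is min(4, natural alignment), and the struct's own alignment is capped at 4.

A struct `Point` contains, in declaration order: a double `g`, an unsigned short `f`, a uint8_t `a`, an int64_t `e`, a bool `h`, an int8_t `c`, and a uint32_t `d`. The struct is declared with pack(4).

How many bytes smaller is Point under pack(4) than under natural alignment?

natural layout:
  g at 0 (size 8, align 8) → ends 8
  f at 8 (size 2, align 2) → ends 10
  a at 10 (size 1, align 1) → ends 11
  pad 5 to align 8 for e
  e at 16 (size 8, align 8) → ends 24
  h at 24 (size 1, align 1) → ends 25
  c at 25 (size 1, align 1) → ends 26
  pad 2 to align 4 for d
  d at 28 (size 4, align 4) → ends 32
  total 32 bytes, alignment 8
packed(4) layout:
  g at 0 (size 8, align 4) → ends 8
  f at 8 (size 2, align 2) → ends 10
  a at 10 (size 1, align 1) → ends 11
  pad 1 to align 4 for e
  e at 12 (size 8, align 4) → ends 20
  h at 20 (size 1, align 1) → ends 21
  c at 21 (size 1, align 1) → ends 22
  pad 2 to align 4 for d
  d at 24 (size 4, align 4) → ends 28
  total 28 bytes, alignment 4
32 − 28 = 4

4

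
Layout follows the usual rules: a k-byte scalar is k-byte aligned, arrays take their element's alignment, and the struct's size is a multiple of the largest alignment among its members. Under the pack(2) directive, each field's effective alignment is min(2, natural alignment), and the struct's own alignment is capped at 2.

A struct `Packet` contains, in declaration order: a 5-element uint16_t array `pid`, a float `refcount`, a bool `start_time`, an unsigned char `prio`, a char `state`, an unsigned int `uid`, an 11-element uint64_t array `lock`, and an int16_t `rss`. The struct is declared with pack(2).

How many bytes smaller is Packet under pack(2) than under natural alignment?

natural layout:
  0..10  pid  (10B, 2-aligned)
  10..12  -- padding (2B)
  12..16  refcount  (4B, 4-aligned)
  16..17  start_time  (1B, 1-aligned)
  17..18  prio  (1B, 1-aligned)
  18..19  state  (1B, 1-aligned)
  19..20  -- padding (1B)
  20..24  uid  (4B, 4-aligned)
  24..112  lock  (88B, 8-aligned)
  112..114  rss  (2B, 2-aligned)
  114..120  -- tail padding (6B)
  sizeof = 120, alignof = 8
packed(2) layout:
  0..10  pid  (10B, 2-aligned)
  10..14  refcount  (4B, 2-aligned)
  14..15  start_time  (1B, 1-aligned)
  15..16  prio  (1B, 1-aligned)
  16..17  state  (1B, 1-aligned)
  17..18  -- padding (1B)
  18..22  uid  (4B, 2-aligned)
  22..110  lock  (88B, 2-aligned)
  110..112  rss  (2B, 2-aligned)
  sizeof = 112, alignof = 2
120 − 112 = 8

8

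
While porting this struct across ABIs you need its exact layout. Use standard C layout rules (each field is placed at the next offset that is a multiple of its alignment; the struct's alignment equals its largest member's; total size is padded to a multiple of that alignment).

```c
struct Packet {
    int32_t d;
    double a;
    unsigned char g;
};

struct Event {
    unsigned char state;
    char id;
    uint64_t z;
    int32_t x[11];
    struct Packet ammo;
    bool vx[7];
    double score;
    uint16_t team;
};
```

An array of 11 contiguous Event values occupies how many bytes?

Packet: @0: d [4B, align 4] → 4; +4 pad (align 8); @8: a [8B, align 8] → 16; @16: g [1B, align 1] → 17; +7 tail pad (align 8); size 24, align 8
@0: state [1B, align 1] → 1
@1: id [1B, align 1] → 2
+6 pad (align 8)
@8: z [8B, align 8] → 16
@16: x [44B, align 4] → 60
+4 pad (align 8)
@64: ammo [24B, align 8] → 88
@88: vx [7B, align 1] → 95
+1 pad (align 8)
@96: score [8B, align 8] → 104
@104: team [2B, align 2] → 106
+6 tail pad (align 8)
size 112, align 8
array of 11: 11 × 112 = 1232

1232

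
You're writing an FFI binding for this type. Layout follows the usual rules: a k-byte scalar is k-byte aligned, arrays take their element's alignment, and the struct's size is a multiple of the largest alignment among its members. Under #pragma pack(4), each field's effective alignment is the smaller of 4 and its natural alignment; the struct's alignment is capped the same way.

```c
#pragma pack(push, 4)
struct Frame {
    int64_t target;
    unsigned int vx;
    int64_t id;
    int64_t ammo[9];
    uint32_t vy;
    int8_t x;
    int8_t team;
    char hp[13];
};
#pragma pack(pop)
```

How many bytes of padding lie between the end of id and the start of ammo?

@0: target [8B, align 4] → 8
@8: vx [4B, align 4] → 12
@12: id [8B, align 4] → 20
@20: ammo [72B, align 4] → 92

0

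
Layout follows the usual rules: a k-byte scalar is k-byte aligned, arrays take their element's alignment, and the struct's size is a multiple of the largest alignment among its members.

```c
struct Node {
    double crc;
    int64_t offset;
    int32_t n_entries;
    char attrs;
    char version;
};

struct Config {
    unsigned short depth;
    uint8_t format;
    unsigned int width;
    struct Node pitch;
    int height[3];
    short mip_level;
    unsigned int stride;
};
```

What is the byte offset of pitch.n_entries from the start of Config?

Node: 0..8  crc  (8B, 8-aligned); 8..16  offset  (8B, 8-aligned); 16..20  n_entries  (4B, 4-aligned); 20..21  attrs  (1B, 1-aligned); 21..22  version  (1B, 1-aligned); 22..24  -- tail padding (2B); sizeof = 24, alignof = 8
0..2  depth  (2B, 2-aligned)
2..3  format  (1B, 1-aligned)
3..4  -- padding (1B)
4..8  width  (4B, 4-aligned)
8..32  pitch  (24B, 8-aligned)
within Node: n_entries at 16
8 + 16 = 24

24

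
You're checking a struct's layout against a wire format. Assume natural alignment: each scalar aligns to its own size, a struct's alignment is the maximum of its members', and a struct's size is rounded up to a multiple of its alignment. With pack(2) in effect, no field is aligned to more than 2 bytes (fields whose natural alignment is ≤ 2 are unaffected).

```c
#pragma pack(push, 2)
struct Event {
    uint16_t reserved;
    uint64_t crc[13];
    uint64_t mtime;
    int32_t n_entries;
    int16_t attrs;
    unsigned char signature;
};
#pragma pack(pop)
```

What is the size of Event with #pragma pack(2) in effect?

@0: reserved [2B, align 2] → 2
@2: crc [104B, align 2] → 106
@106: mtime [8B, align 2] → 114
@114: n_entries [4B, align 2] → 118
@118: attrs [2B, align 2] → 120
@120: signature [1B, align 1] → 121
+1 tail pad (align 2)
size 122, align 2

122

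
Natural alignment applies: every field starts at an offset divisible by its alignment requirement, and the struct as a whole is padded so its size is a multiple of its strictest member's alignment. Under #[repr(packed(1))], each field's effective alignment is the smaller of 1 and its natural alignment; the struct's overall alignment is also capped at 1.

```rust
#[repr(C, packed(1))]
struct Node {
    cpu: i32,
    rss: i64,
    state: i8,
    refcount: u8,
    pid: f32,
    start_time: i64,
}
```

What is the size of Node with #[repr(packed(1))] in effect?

26

cpu at 0 (size 4, align 1) → ends 4
rss at 4 (size 8, align 1) → ends 12
state at 12 (size 1, align 1) → ends 13
refcount at 13 (size 1, align 1) → ends 14
pid at 14 (size 4, align 1) → ends 18
start_time at 18 (size 8, align 1) → ends 26
total 26 bytes, alignment 1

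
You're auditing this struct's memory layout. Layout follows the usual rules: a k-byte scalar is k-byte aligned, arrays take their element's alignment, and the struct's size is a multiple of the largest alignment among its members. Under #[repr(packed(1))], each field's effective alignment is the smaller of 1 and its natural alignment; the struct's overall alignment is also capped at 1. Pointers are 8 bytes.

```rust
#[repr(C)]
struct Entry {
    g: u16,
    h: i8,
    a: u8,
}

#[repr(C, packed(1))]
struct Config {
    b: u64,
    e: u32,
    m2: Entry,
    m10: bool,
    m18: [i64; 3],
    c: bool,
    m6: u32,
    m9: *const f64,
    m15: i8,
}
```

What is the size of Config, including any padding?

55 bytes

Entry: 0..2  g  (2B, 2-aligned); 2..3  h  (1B, 1-aligned); 3..4  a  (1B, 1-aligned); sizeof = 4, alignof = 2
0..8  b  (8B, 1-aligned)
8..12  e  (4B, 1-aligned)
12..16  m2  (4B, 1-aligned)
16..17  m10  (1B, 1-aligned)
17..41  m18  (24B, 1-aligned)
41..42  c  (1B, 1-aligned)
42..46  m6  (4B, 1-aligned)
46..54  m9  (8B, 1-aligned)
54..55  m15  (1B, 1-aligned)
sizeof = 55, alignof = 1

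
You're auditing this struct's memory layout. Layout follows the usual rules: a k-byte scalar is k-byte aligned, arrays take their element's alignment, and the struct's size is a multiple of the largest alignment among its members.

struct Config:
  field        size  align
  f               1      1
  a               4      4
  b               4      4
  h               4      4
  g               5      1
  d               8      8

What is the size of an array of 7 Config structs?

0..1  f  (1B, 1-aligned)
1..4  -- padding (3B)
4..8  a  (4B, 4-aligned)
8..12  b  (4B, 4-aligned)
12..16  h  (4B, 4-aligned)
16..21  g  (5B, 1-aligned)
21..24  -- padding (3B)
24..32  d  (8B, 8-aligned)
sizeof = 32, alignof = 8
array of 7: 7 × 32 = 224

224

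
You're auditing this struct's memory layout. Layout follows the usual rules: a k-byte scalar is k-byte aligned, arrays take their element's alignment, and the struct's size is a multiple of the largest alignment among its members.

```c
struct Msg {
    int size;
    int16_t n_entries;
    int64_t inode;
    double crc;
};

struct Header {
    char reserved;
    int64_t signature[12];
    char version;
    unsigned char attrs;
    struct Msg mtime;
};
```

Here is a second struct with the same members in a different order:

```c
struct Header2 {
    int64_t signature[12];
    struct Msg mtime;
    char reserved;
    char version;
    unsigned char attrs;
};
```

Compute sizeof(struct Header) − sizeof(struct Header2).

Msg: size at 0 (size 4, align 4) → ends 4; n_entries at 4 (size 2, align 2) → ends 6; pad 2 to align 8 for inode; inode at 8 (size 8, align 8) → ends 16; crc at 16 (size 8, align 8) → ends 24; total 24 bytes, alignment 8
reserved at 0 (size 1, align 1) → ends 1
pad 7 to align 8 for signature
signature at 8 (size 96, align 8) → ends 104
version at 104 (size 1, align 1) → ends 105
attrs at 105 (size 1, align 1) → ends 106
pad 6 to align 8 for mtime
mtime at 112 (size 24, align 8) → ends 136
total 136 bytes, alignment 8
— Header2 —
signature at 0 (size 96, align 8) → ends 96
mtime at 96 (size 24, align 8) → ends 120
reserved at 120 (size 1, align 1) → ends 121
version at 121 (size 1, align 1) → ends 122
attrs at 122 (size 1, align 1) → ends 123
tail pad 5 to reach multiple of 8
total 128 bytes, alignment 8
136 − 128 = 8

8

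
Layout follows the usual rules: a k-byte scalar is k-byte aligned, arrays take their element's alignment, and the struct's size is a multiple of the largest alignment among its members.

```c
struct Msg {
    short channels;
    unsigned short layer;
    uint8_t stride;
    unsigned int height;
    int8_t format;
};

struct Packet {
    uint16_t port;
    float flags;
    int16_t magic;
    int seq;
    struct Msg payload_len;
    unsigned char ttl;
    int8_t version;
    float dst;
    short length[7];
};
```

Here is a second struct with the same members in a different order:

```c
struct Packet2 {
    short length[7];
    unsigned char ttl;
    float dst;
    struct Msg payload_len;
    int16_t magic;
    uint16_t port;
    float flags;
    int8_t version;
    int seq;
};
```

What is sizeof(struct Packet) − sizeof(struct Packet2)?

4

Msg: 0..2  channels  (2B, 2-aligned); 2..4  layer  (2B, 2-aligned); 4..5  stride  (1B, 1-aligned); 5..8  -- padding (3B); 8..12  height  (4B, 4-aligned); 12..13  format  (1B, 1-aligned); 13..16  -- tail padding (3B); sizeof = 16, alignof = 4
0..2  port  (2B, 2-aligned)
2..4  -- padding (2B)
4..8  flags  (4B, 4-aligned)
8..10  magic  (2B, 2-aligned)
10..12  -- padding (2B)
12..16  seq  (4B, 4-aligned)
16..32  payload_len  (16B, 4-aligned)
32..33  ttl  (1B, 1-aligned)
33..34  version  (1B, 1-aligned)
34..36  -- padding (2B)
36..40  dst  (4B, 4-aligned)
40..54  length  (14B, 2-aligned)
54..56  -- tail padding (2B)
sizeof = 56, alignof = 4
— Packet2 —
0..14  length  (14B, 2-aligned)
14..15  ttl  (1B, 1-aligned)
15..16  -- padding (1B)
16..20  dst  (4B, 4-aligned)
20..36  payload_len  (16B, 4-aligned)
36..38  magic  (2B, 2-aligned)
38..40  port  (2B, 2-aligned)
40..44  flags  (4B, 4-aligned)
44..45  version  (1B, 1-aligned)
45..48  -- padding (3B)
48..52  seq  (4B, 4-aligned)
sizeof = 52, alignof = 4
56 − 52 = 4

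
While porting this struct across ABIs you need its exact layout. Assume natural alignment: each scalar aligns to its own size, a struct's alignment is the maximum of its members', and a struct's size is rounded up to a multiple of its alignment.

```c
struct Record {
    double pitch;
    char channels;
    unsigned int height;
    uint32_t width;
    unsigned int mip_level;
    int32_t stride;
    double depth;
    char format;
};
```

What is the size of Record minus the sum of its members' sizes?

14

0..8  pitch  (8B, 8-aligned)
8..9  channels  (1B, 1-aligned)
9..12  -- padding (3B)
12..16  height  (4B, 4-aligned)
16..20  width  (4B, 4-aligned)
20..24  mip_level  (4B, 4-aligned)
24..28  stride  (4B, 4-aligned)
28..32  -- padding (4B)
32..40  depth  (8B, 8-aligned)
40..41  format  (1B, 1-aligned)
41..48  -- tail padding (7B)
sizeof = 48, alignof = 8
data bytes 34, size 48 → padding 14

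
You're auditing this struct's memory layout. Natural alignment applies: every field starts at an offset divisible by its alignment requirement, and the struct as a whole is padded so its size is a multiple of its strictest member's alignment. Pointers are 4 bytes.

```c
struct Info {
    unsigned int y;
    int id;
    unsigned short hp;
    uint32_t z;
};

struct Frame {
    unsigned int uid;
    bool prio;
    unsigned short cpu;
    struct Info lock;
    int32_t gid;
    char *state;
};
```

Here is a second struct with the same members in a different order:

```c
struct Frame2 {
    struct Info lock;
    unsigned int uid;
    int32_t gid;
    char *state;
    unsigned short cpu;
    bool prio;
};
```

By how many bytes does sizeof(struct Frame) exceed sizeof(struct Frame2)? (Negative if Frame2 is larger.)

0

Info: 0..4  y  (4B, 4-aligned); 4..8  id  (4B, 4-aligned); 8..10  hp  (2B, 2-aligned); 10..12  -- padding (2B); 12..16  z  (4B, 4-aligned); sizeof = 16, alignof = 4
0..4  uid  (4B, 4-aligned)
4..5  prio  (1B, 1-aligned)
5..6  -- padding (1B)
6..8  cpu  (2B, 2-aligned)
8..24  lock  (16B, 4-aligned)
24..28  gid  (4B, 4-aligned)
28..32  state  (4B, 4-aligned)
sizeof = 32, alignof = 4
— Frame2 —
0..16  lock  (16B, 4-aligned)
16..20  uid  (4B, 4-aligned)
20..24  gid  (4B, 4-aligned)
24..28  state  (4B, 4-aligned)
28..30  cpu  (2B, 2-aligned)
30..31  prio  (1B, 1-aligned)
31..32  -- tail padding (1B)
sizeof = 32, alignof = 4
32 − 32 = 0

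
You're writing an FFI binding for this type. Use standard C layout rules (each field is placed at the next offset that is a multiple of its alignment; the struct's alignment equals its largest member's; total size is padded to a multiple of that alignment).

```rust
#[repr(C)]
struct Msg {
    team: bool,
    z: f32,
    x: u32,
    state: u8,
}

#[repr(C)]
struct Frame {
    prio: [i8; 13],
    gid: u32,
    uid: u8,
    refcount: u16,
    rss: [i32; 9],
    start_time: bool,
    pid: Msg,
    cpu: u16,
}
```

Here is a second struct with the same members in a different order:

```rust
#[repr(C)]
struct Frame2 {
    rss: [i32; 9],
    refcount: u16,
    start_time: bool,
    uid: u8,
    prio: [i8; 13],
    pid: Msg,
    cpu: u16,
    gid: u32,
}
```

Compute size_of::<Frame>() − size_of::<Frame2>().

4

Msg: @0: team [1B, align 1] → 1; +3 pad (align 4); @4: z [4B, align 4] → 8; @8: x [4B, align 4] → 12; @12: state [1B, align 1] → 13; +3 tail pad (align 4); size 16, align 4
@0: prio [13B, align 1] → 13
+3 pad (align 4)
@16: gid [4B, align 4] → 20
@20: uid [1B, align 1] → 21
+1 pad (align 2)
@22: refcount [2B, align 2] → 24
@24: rss [36B, align 4] → 60
@60: start_time [1B, align 1] → 61
+3 pad (align 4)
@64: pid [16B, align 4] → 80
@80: cpu [2B, align 2] → 82
+2 tail pad (align 4)
size 84, align 4
— Frame2 —
@0: rss [36B, align 4] → 36
@36: refcount [2B, align 2] → 38
@38: start_time [1B, align 1] → 39
@39: uid [1B, align 1] → 40
@40: prio [13B, align 1] → 53
+3 pad (align 4)
@56: pid [16B, align 4] → 72
@72: cpu [2B, align 2] → 74
+2 pad (align 4)
@76: gid [4B, align 4] → 80
size 80, align 4
84 − 80 = 4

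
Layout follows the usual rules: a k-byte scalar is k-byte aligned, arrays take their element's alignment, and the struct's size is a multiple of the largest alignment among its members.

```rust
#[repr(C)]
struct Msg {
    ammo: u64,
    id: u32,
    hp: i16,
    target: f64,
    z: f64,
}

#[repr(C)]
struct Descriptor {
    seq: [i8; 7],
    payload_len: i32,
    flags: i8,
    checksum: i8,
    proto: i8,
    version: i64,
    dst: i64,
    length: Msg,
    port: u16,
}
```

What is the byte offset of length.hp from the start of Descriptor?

Msg: ammo at 0 (size 8, align 8) → ends 8; id at 8 (size 4, align 4) → ends 12; hp at 12 (size 2, align 2) → ends 14; pad 2 to align 8 for target; target at 16 (size 8, align 8) → ends 24; z at 24 (size 8, align 8) → ends 32; total 32 bytes, alignment 8
seq at 0 (size 7, align 1) → ends 7
pad 1 to align 4 for payload_len
payload_len at 8 (size 4, align 4) → ends 12
flags at 12 (size 1, align 1) → ends 13
checksum at 13 (size 1, align 1) → ends 14
proto at 14 (size 1, align 1) → ends 15
pad 1 to align 8 for version
version at 16 (size 8, align 8) → ends 24
dst at 24 (size 8, align 8) → ends 32
length at 32 (size 32, align 8) → ends 64
within Msg: hp at 12
32 + 12 = 44

44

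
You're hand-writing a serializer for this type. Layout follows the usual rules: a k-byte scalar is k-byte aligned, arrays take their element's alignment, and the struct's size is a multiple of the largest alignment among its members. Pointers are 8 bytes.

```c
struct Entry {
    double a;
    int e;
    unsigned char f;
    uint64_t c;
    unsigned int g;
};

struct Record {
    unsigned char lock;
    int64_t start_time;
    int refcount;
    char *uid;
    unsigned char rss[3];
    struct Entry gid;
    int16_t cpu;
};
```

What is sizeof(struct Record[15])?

Entry: a at 0 (size 8, align 8) → ends 8; e at 8 (size 4, align 4) → ends 12; f at 12 (size 1, align 1) → ends 13; pad 3 to align 8 for c; c at 16 (size 8, align 8) → ends 24; g at 24 (size 4, align 4) → ends 28; tail pad 4 to reach multiple of 8; total 32 bytes, alignment 8
lock at 0 (size 1, align 1) → ends 1
pad 7 to align 8 for start_time
start_time at 8 (size 8, align 8) → ends 16
refcount at 16 (size 4, align 4) → ends 20
pad 4 to align 8 for uid
uid at 24 (size 8, align 8) → ends 32
rss at 32 (size 3, align 1) → ends 35
pad 5 to align 8 for gid
gid at 40 (size 32, align 8) → ends 72
cpu at 72 (size 2, align 2) → ends 74
tail pad 6 to reach multiple of 8
total 80 bytes, alignment 8
array of 15: 15 × 80 = 1200

1200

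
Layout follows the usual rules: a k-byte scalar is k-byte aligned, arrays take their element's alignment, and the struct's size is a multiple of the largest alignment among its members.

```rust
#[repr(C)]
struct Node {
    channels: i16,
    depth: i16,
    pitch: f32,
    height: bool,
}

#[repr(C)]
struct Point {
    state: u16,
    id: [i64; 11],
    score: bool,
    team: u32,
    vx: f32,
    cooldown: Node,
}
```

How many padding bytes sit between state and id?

6

Node: @0: channels [2B, align 2] → 2; @2: depth [2B, align 2] → 4; @4: pitch [4B, align 4] → 8; @8: height [1B, align 1] → 9; +3 tail pad (align 4); size 12, align 4
@0: state [2B, align 2] → 2
+6 pad (align 8)
@8: id [88B, align 8] → 96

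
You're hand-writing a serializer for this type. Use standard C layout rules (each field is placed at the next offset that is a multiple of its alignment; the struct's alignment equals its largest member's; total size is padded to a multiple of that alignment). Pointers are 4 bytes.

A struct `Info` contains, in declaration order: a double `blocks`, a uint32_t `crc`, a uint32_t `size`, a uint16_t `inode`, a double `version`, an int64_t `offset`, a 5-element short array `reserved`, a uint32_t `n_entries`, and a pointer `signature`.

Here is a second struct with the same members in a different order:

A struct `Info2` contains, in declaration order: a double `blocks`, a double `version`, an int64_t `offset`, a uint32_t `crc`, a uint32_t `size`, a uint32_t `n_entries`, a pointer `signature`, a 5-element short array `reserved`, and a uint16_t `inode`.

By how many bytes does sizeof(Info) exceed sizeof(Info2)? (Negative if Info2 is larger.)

8

blocks at 0 (size 8, align 8) → ends 8
crc at 8 (size 4, align 4) → ends 12
size at 12 (size 4, align 4) → ends 16
inode at 16 (size 2, align 2) → ends 18
pad 6 to align 8 for version
version at 24 (size 8, align 8) → ends 32
offset at 32 (size 8, align 8) → ends 40
reserved at 40 (size 10, align 2) → ends 50
pad 2 to align 4 for n_entries
n_entries at 52 (size 4, align 4) → ends 56
signature at 56 (size 4, align 4) → ends 60
tail pad 4 to reach multiple of 8
total 64 bytes, alignment 8
— Info2 —
blocks at 0 (size 8, align 8) → ends 8
version at 8 (size 8, align 8) → ends 16
offset at 16 (size 8, align 8) → ends 24
crc at 24 (size 4, align 4) → ends 28
size at 28 (size 4, align 4) → ends 32
n_entries at 32 (size 4, align 4) → ends 36
signature at 36 (size 4, align 4) → ends 40
reserved at 40 (size 10, align 2) → ends 50
inode at 50 (size 2, align 2) → ends 52
tail pad 4 to reach multiple of 8
total 56 bytes, alignment 8
64 − 56 = 8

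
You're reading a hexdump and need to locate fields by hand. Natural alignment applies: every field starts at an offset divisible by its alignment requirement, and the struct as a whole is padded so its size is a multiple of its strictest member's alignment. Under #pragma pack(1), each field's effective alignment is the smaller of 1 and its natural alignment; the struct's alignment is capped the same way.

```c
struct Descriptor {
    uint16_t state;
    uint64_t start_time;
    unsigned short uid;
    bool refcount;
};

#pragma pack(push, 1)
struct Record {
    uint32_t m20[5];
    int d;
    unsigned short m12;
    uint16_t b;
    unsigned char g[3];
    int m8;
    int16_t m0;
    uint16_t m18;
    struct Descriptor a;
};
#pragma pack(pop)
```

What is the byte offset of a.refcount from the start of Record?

57

Descriptor: @0: state [2B, align 2] → 2; +6 pad (align 8); @8: start_time [8B, align 8] → 16; @16: uid [2B, align 2] → 18; @18: refcount [1B, align 1] → 19; +5 tail pad (align 8); size 24, align 8
@0: m20 [20B, align 1] → 20
@20: d [4B, align 1] → 24
@24: m12 [2B, align 1] → 26
@26: b [2B, align 1] → 28
@28: g [3B, align 1] → 31
@31: m8 [4B, align 1] → 35
@35: m0 [2B, align 1] → 37
@37: m18 [2B, align 1] → 39
@39: a [24B, align 1] → 63
within Descriptor: refcount at 18
39 + 18 = 57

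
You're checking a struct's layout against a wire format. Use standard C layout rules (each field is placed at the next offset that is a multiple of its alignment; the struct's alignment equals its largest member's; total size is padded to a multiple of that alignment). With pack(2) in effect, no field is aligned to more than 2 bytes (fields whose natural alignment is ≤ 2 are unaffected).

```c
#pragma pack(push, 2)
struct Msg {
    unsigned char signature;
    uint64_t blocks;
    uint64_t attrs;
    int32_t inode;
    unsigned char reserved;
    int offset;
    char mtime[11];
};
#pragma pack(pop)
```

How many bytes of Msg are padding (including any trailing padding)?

3

0..1  signature  (1B, 1-aligned)
1..2  -- padding (1B)
2..10  blocks  (8B, 2-aligned)
10..18  attrs  (8B, 2-aligned)
18..22  inode  (4B, 2-aligned)
22..23  reserved  (1B, 1-aligned)
23..24  -- padding (1B)
24..28  offset  (4B, 2-aligned)
28..39  mtime  (11B, 1-aligned)
39..40  -- tail padding (1B)
sizeof = 40, alignof = 2
data bytes 37, size 40 → padding 3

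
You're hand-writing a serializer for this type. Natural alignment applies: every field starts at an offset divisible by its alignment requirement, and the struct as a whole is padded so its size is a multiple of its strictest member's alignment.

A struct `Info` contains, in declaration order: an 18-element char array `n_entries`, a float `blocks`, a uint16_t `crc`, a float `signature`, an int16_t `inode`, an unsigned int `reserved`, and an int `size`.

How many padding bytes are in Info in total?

@0: n_entries [18B, align 1] → 18
+2 pad (align 4)
@20: blocks [4B, align 4] → 24
@24: crc [2B, align 2] → 26
+2 pad (align 4)
@28: signature [4B, align 4] → 32
@32: inode [2B, align 2] → 34
+2 pad (align 4)
@36: reserved [4B, align 4] → 40
@40: size [4B, align 4] → 44
size 44, align 4
data bytes 38, size 44 → padding 6

6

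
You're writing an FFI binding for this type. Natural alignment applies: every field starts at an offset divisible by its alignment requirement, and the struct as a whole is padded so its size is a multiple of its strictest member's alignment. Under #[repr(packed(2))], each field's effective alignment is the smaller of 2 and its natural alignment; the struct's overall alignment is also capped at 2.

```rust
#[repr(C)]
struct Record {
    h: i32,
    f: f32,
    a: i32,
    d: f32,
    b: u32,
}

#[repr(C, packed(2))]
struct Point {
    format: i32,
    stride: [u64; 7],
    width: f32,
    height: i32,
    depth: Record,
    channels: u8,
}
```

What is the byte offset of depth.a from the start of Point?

76

Record: 0..4  h  (4B, 4-aligned); 4..8  f  (4B, 4-aligned); 8..12  a  (4B, 4-aligned); 12..16  d  (4B, 4-aligned); 16..20  b  (4B, 4-aligned); sizeof = 20, alignof = 4
0..4  format  (4B, 2-aligned)
4..60  stride  (56B, 2-aligned)
60..64  width  (4B, 2-aligned)
64..68  height  (4B, 2-aligned)
68..88  depth  (20B, 2-aligned)
within Record: a at 8
68 + 8 = 76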